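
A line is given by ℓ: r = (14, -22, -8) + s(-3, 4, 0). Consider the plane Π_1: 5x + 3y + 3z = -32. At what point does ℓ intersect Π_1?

Substitute r = (14, -22, -8) + t(-3, 4, 0) into the plane: -20 + (-3)t = -32, so t = 4.
Intersection: (14, -22, -8) + 4·(-3, 4, 0) = (2, -6, -8).

(2, -6, -8)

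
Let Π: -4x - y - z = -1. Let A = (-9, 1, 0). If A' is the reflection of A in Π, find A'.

(7, 5, 4)

λ = (n·A − d)/|n|² = (35 − (-1))/18 = 2.
Reflection = A − 2λn = (-9, 1, 0) − 4·(-4, -1, -1) = (7, 5, 4).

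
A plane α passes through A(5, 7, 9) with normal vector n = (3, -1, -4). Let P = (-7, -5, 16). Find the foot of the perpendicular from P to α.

α: n·r = n·A gives 3x - y - 4z = -28.
Foot = P − λn with λ = (n·P − d)/|n|² = (-80 − (-28))/26 = -2.
Foot = (-7, -5, 16) − (-2)·(3, -1, -4) = (-1, -7, 8).

(-1, -7, 8)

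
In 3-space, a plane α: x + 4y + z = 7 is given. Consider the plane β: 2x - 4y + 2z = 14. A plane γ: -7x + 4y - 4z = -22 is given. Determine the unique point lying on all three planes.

(-2, 0, 9)

Solving the 3×3 linear system x + 4y + z = 7, 2x - 4y + 2z = 14, -7x + 4y - 4z = -22 (e.g. by elimination or Cramer's rule, determinant = -36) gives (-2, 0, 9).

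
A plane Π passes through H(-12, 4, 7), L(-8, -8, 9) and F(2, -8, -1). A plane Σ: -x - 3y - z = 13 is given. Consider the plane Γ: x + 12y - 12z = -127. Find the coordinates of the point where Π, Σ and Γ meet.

HL = (4, -12, 2), HF = (14, -12, -8); a normal to Π is HL × HF = (120, 60, 120).
Using H: Π has equation 120x + 60y + 120z = -360.
Solving the 3×3 linear system 120x + 60y + 120z = -360, -x - 3y - z = 13, x + 12y - 12z = -127 (e.g. by elimination or Cramer's rule, determinant = 3900) gives (-7, -4, 6).

(-7, -4, 6)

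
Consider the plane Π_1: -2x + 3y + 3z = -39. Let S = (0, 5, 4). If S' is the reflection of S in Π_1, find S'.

(12, -13, -14)

λ = (n·S − d)/|n|² = (27 − (-39))/22 = 3.
Reflection = S − 2λn = (0, 5, 4) − 6·(-2, 3, 3) = (12, -13, -14).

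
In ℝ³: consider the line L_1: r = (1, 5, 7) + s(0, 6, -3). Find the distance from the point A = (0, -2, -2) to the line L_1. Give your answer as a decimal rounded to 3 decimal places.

11.225

Taking (1, 5, 7) on L_1 with direction v = (0, 6, -3): w = A − (1, 5, 7) = (-1, -7, -9), and w × v = (75, -3, -6).
Distance = |w × v| / |v| = √5670 / √45 ≈ 11.225.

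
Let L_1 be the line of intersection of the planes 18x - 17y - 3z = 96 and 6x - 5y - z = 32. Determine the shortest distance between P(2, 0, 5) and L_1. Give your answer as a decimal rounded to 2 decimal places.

4.11

Direction of L_1: (18, -17, -3) × (6, -5, -1) = (2, 0, 12).
A point on L_1: solving the two plane equations with x = 5 gives (5, 0, -2).
Taking (5, 0, -2) on L_1 with direction v = (2, 0, 12): w = P − (5, 0, -2) = (-3, 0, 7), and w × v = (0, 50, 0).
Distance = |w × v| / |v| = √2500 / √148 ≈ 4.11.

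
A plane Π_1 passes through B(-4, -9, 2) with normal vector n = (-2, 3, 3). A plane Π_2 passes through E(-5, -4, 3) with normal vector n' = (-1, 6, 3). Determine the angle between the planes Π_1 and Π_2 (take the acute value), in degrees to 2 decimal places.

Π_1: n·r = n·B gives -2x + 3y + 3z = -13.
Π_2: n'·r = n'·E gives -x + 6y + 3z = -10.
cos θ = |n₁·n₂| / (|n₁||n₂|) = |29| / (√22 · √46).
θ = arccos(0.91161) ≈ 24.27°.

24.27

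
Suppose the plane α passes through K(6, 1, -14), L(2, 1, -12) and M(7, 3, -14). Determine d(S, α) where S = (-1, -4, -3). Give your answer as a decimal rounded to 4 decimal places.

7.6376

KL = (-4, 0, 2), KM = (1, 2, 0); a normal to α is KL × KM = (-4, 2, -8).
Using K: α has equation -4x + 2y - 8z = 90.
n·S − d = (-4)·(-1) + (2)·(-4) + (-8)·(-3) − 90 = -70; |n| = √84.
Distance = |-70| / √84 = 70/√84 ≈ 7.6376.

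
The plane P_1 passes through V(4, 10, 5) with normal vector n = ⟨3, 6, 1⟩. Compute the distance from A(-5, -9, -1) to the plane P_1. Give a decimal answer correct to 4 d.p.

21.6740

P_1: n·r = n·V gives 3x + 6y + z = 77.
n·A − d = (3)·(-5) + (6)·(-9) + (1)·(-1) − 77 = -147; |n| = √46.
Distance = |-147| / √46 = 147/√46 ≈ 21.6740.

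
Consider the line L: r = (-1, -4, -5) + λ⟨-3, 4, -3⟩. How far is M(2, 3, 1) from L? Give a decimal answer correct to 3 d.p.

Taking (-1, -4, -5) on L with direction v = (-3, 4, -3): w = M − (-1, -4, -5) = (3, 7, 6), and w × v = (-45, -9, 33).
Distance = |w × v| / |v| = √3195 / √34 ≈ 9.694.

9.694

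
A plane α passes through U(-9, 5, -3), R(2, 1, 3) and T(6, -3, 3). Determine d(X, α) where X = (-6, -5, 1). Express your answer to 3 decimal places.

UR = (11, -4, 6), UT = (15, -8, 6); a normal to α is UR × UT = (24, 24, -28).
Using U: α has equation 24x + 24y - 28z = -12.
n·X − d = (24)·(-6) + (24)·(-5) + (-28)·(1) − (-12) = -280; |n| = √1936.
Distance = |-280| / √1936 = 280/√1936 ≈ 6.364.

6.364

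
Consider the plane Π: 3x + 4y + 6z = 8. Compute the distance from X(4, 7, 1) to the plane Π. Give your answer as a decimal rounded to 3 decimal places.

n·X − d = (3)·(4) + (4)·(7) + (6)·(1) − 8 = 38; |n| = √61.
Distance = |38| / √61 = 38/√61 ≈ 4.865.

4.865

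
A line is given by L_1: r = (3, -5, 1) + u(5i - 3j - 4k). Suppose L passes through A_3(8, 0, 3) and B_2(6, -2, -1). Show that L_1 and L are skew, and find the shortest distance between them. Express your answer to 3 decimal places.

3.939

A direction vector for L is B_2 − A_3 = (-2, -2, -4).
Common perpendicular direction n = (5, -3, -4) × (-2, -2, -4) = (4, 28, -16).
With w = (8, 0, 3) − (3, -5, 1) = (5, 5, 2), w · n = 128.
Since n ≠ 0 the lines are not parallel, and w · n = 128 ≠ 0 so they do not intersect; hence they are skew.
Distance = |w · n| / |n| = |128| / √1056 ≈ 3.939.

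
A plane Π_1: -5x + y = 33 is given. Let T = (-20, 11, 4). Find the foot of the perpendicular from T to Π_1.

Foot = T − λn with λ = (n·T − d)/|n|² = (111 − 33)/26 = 3.
Foot = (-20, 11, 4) − 3·(-5, 1, 0) = (-5, 8, 4).

(-5, 8, 4)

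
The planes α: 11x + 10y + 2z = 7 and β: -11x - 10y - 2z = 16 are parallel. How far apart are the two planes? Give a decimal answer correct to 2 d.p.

1.53

Rescale β by 1/(-1): 11x + 10y + 2z = -16. Then distance = |7 − (-16)| / √225 ≈ 1.53.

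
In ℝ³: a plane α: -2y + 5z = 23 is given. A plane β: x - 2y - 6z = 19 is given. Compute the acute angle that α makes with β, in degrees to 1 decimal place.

41.1

cos θ = |n₁·n₂| / (|n₁||n₂|) = |-26| / (√29 · √41).
θ = arccos(0.75402) ≈ 41.1°.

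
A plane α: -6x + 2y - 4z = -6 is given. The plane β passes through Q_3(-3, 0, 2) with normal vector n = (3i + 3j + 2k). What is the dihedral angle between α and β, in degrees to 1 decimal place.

β: n·r = n·Q_3 gives 3x + 3y + 2z = -5.
cos θ = |n₁·n₂| / (|n₁||n₂|) = |-20| / (√56 · √22).
θ = arccos(0.56980) ≈ 55.3°.

55.3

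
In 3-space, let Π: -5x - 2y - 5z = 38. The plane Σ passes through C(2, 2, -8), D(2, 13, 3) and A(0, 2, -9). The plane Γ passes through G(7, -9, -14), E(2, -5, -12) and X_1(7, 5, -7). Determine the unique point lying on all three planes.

(-8, 11, -4)

CD = (0, 11, 11), CA = (-2, 0, -1); a normal to Σ is CD × CA = (-11, -22, 22).
Using C: Σ has equation -11x - 22y + 22z = -242.
GE = (-5, 4, 2), GX_1 = (0, 14, 7); a normal to Γ is GE × GX_1 = (0, 35, -70).
Using G: Γ has equation 35y - 70z = 665.
Solving the 3×3 linear system -5x - 2y - 5z = 38, -11x - 22y + 22z = -242, 35y - 70z = 665 (e.g. by elimination or Cramer's rule, determinant = -385) gives (-8, 11, -4).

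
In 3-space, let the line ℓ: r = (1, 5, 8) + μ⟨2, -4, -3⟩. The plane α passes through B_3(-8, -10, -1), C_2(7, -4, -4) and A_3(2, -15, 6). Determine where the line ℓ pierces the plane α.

B_3C_2 = (15, 6, -3), B_3A_3 = (10, -5, 7); a normal to α is B_3C_2 × B_3A_3 = (27, -135, -135).
Using B_3: α has equation 27x - 135y - 135z = 1269.
Substitute r = (1, 5, 8) + t(2, -4, -3) into the plane: -1728 + 999t = 1269, so t = 3.
Intersection: (1, 5, 8) + 3·(2, -4, -3) = (7, -7, -1).

(7, -7, -1)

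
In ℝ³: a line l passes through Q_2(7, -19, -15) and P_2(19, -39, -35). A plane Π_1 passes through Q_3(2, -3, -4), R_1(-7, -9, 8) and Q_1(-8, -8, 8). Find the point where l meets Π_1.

A direction vector for l is P_2 − Q_2 = (12, -20, -20).
Q_3R_1 = (-9, -6, 12), Q_3Q_1 = (-10, -5, 12); a normal to Π_1 is Q_3R_1 × Q_3Q_1 = (-12, -12, -15).
Using Q_3: Π_1 has equation -12x - 12y - 15z = 72.
Substitute r = (7, -19, -15) + t(12, -20, -20) into the plane: 369 + 396t = 72, so t = -3/4.
Intersection: (7, -19, -15) + (-3/4)·(12, -20, -20) = (-2, -4, 0).

(-2, -4, 0)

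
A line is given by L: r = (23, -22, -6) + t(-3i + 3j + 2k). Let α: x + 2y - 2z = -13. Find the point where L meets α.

Substitute r = (23, -22, -6) + t(-3, 3, 2) into the plane: -9 + (-1)t = -13, so t = 4.
Intersection: (23, -22, -6) + 4·(-3, 3, 2) = (11, -10, 2).

(11, -10, 2)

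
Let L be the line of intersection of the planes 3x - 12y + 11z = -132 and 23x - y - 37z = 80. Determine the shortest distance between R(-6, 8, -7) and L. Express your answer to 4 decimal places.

3.6905

Direction of L: (3, -12, 11) × (23, -1, -37) = (455, 364, 273).
A point on L: solving the two plane equations with x = -6 gives (-6, 4, -6).
Taking (-6, 4, -6) on L with direction v = (455, 364, 273): w = R − (-6, 4, -6) = (0, 4, -1), and w × v = (1456, -455, -1820).
Distance = |w × v| / |v| = √5639361 / √414050 ≈ 3.6905.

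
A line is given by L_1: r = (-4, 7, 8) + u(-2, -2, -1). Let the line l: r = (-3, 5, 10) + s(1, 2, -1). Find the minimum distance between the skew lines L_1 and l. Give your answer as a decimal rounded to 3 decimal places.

1.114

Common perpendicular direction n = (-2, -2, -1) × (1, 2, -1) = (4, -3, -2).
With w = (-3, 5, 10) − (-4, 7, 8) = (1, -2, 2), w · n = 6.
Distance = |w · n| / |n| = |6| / √29 ≈ 1.114.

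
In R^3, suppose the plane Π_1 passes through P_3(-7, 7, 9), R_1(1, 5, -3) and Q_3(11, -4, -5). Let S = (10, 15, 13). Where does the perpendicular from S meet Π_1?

(-2, 3, 7)

P_3R_1 = (8, -2, -12), P_3Q_3 = (18, -11, -14); a normal to Π_1 is P_3R_1 × P_3Q_3 = (-104, -104, -52).
Using P_3: Π_1 has equation -104x - 104y - 52z = -468.
Foot = S − λn with λ = (n·S − d)/|n|² = (-3276 − (-468))/24336 = -3/26.
Foot = (10, 15, 13) − (-3/26)·(-104, -104, -52) = (-2, 3, 7).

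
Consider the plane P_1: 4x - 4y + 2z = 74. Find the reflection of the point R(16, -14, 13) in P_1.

(0, 2, 5)

λ = (n·R − d)/|n|² = (146 − 74)/36 = 2.
Reflection = R − 2λn = (16, -14, 13) − 4·(4, -4, 2) = (0, 2, 5).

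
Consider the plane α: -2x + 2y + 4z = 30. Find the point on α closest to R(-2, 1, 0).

Foot = R − λn with λ = (n·R − d)/|n|² = (6 − 30)/24 = -1.
Foot = (-2, 1, 0) − (-1)·(-2, 2, 4) = (-4, 3, 4).

(-4, 3, 4)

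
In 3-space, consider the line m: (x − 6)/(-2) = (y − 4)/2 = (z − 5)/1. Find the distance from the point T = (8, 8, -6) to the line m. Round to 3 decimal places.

m has direction (-2, 2, 1) through (6, 4, 5).
Taking (6, 4, 5) on m with direction v = (-2, 2, 1): w = T − (6, 4, 5) = (2, 4, -11), and w × v = (26, 20, 12).
Distance = |w × v| / |v| = √1220 / √9 ≈ 11.643.

11.643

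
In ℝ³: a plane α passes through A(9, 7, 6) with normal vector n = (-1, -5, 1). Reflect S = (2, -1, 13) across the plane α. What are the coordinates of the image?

(6, 19, 9)

α: n·r = n·A gives -x - 5y + z = -38.
λ = (n·S − d)/|n|² = (16 − (-38))/27 = 2.
Reflection = S − 2λn = (2, -1, 13) − 4·(-1, -5, 1) = (6, 19, 9).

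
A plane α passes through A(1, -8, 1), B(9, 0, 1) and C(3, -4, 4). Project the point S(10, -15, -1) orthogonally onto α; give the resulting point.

AB = (8, 8, 0), AC = (2, 4, 3); a normal to α is AB × AC = (24, -24, 16).
Using A: α has equation 24x - 24y + 16z = 232.
Foot = S − λn with λ = (n·S − d)/|n|² = (584 − 232)/1408 = 1/4.
Foot = (10, -15, -1) − (1/4)·(24, -24, 16) = (4, -9, -5).

(4, -9, -5)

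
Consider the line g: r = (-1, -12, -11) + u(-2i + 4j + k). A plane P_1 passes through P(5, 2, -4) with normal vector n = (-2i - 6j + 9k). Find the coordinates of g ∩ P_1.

(-7, 0, -8)

P_1: n·r = n·P gives -2x - 6y + 9z = -58.
Substitute r = (-1, -12, -11) + t(-2, 4, 1) into the plane: -25 + (-11)t = -58, so t = 3.
Intersection: (-1, -12, -11) + 3·(-2, 4, 1) = (-7, 0, -8).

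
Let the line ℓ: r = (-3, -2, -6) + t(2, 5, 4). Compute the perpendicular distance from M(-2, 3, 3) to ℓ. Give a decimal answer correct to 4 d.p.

4.3359

Taking (-3, -2, -6) on ℓ with direction v = (2, 5, 4): w = M − (-3, -2, -6) = (1, 5, 9), and w × v = (-25, 14, -5).
Distance = |w × v| / |v| = √846 / √45 ≈ 4.3359.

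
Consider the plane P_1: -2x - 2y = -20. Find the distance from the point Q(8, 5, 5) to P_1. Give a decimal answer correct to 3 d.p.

2.121

n·Q − d = (-2)·(8) + (-2)·(5) + (0)·(5) − (-20) = -6; |n| = √8.
Distance = |-6| / √8 = 6/√8 ≈ 2.121.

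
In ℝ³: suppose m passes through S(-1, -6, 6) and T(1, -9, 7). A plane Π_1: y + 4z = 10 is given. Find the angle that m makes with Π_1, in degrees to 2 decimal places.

3.72

A direction vector for m is T − S = (2, -3, 1).
sin θ = |n·v| / (|n||v|) = |1| / (√17 · √14) = 0.06482.
θ ≈ 3.72°.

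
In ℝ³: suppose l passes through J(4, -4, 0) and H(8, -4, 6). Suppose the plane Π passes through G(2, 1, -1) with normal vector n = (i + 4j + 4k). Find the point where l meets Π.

(6, -4, 3)

A direction vector for l is H − J = (4, 0, 6).
Π: n·r = n·G gives x + 4y + 4z = 2.
Substitute r = (4, -4, 0) + t(4, 0, 6) into the plane: -12 + 28t = 2, so t = 1/2.
Intersection: (4, -4, 0) + (1/2)·(4, 0, 6) = (6, -4, 3).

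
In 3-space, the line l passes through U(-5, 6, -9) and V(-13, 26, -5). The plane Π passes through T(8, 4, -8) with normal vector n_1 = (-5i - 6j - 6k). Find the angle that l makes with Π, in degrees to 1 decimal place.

A direction vector for l is V − U = (-8, 20, 4).
Π: n_1·r = n_1·T gives -5x - 6y - 6z = -16.
sin θ = |n·v| / (|n||v|) = |-104| / (√97 · √480) = 0.48198.
θ ≈ 28.8°.

28.8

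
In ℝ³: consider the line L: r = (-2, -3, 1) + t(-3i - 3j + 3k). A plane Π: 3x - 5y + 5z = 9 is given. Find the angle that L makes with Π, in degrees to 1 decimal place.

31.7

sin θ = |n·v| / (|n||v|) = |21| / (√59 · √27) = 0.52615.
θ ≈ 31.7°.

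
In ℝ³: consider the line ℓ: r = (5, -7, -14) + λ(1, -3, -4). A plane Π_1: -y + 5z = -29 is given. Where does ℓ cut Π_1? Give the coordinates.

(3, -1, -6)

Substitute r = (5, -7, -14) + t(1, -3, -4) into the plane: -63 + (-17)t = -29, so t = -2.
Intersection: (5, -7, -14) + (-2)·(1, -3, -4) = (3, -1, -6).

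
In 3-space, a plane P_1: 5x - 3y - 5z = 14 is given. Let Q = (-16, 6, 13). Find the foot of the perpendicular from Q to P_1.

(-1, -3, -2)

Foot = Q − λn with λ = (n·Q − d)/|n|² = (-163 − 14)/59 = -3.
Foot = (-16, 6, 13) − (-3)·(5, -3, -5) = (-1, -3, -2).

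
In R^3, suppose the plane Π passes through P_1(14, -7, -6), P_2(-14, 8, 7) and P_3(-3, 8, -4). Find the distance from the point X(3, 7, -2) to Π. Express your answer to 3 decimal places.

P_1P_2 = (-28, 15, 13), P_1P_3 = (-17, 15, 2); a normal to Π is P_1P_2 × P_1P_3 = (-165, -165, -165).
Using P_1: Π has equation -165x - 165y - 165z = -165.
n·X − d = (-165)·(3) + (-165)·(7) + (-165)·(-2) − (-165) = -1155; |n| = √81675.
Distance = |-1155| / √81675 = 1155/√81675 ≈ 4.041.

4.041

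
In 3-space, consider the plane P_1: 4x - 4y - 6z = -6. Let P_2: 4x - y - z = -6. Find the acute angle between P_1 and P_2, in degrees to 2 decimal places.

42.00

cos θ = |n₁·n₂| / (|n₁||n₂|) = |26| / (√68 · √18).
θ = arccos(0.74316) ≈ 42.00°.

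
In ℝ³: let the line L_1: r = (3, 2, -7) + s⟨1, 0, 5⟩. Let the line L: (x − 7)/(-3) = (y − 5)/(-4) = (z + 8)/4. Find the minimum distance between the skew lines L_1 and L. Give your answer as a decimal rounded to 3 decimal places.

L has direction (-3, -4, 4) through (7, 5, -8).
Common perpendicular direction n = (1, 0, 5) × (-3, -4, 4) = (20, -19, -4).
With w = (7, 5, -8) − (3, 2, -7) = (4, 3, -1), w · n = 27.
Distance = |w · n| / |n| = |27| / √777 ≈ 0.969.

0.969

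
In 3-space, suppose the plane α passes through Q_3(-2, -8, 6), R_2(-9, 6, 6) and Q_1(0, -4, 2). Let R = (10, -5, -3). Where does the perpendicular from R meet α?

Q_3R_2 = (-7, 14, 0), Q_3Q_1 = (2, 4, -4); a normal to α is Q_3R_2 × Q_3Q_1 = (-56, -28, -56).
Using Q_3: α has equation -56x - 28y - 56z = 0.
Foot = R − λn with λ = (n·R − d)/|n|² = (-252 − 0)/7056 = -1/28.
Foot = (10, -5, -3) − (-1/28)·(-56, -28, -56) = (8, -6, -5).

(8, -6, -5)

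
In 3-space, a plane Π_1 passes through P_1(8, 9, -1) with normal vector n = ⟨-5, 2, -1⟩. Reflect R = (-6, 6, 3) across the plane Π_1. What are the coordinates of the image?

(14, -2, 7)

Π_1: n·r = n·P_1 gives -5x + 2y - z = -21.
λ = (n·R − d)/|n|² = (39 − (-21))/30 = 2.
Reflection = R − 2λn = (-6, 6, 3) − 4·(-5, 2, -1) = (14, -2, 7).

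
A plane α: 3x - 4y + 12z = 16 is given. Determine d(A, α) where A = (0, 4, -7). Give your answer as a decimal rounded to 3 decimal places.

8.923

n·A − d = (3)·(0) + (-4)·(4) + (12)·(-7) − 16 = -116; |n| = √169.
Distance = |-116| / √169 = 116/√169 ≈ 8.923.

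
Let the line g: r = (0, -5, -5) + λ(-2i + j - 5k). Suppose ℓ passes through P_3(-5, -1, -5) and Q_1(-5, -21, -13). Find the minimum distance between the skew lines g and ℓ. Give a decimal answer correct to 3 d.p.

4.094

A direction vector for ℓ is Q_1 − P_3 = (0, -20, -8).
Common perpendicular direction n = (-2, 1, -5) × (0, -20, -8) = (-108, -16, 40).
With w = (-5, -1, -5) − (0, -5, -5) = (-5, 4, 0), w · n = 476.
Distance = |w · n| / |n| = |476| / √13520 ≈ 4.094.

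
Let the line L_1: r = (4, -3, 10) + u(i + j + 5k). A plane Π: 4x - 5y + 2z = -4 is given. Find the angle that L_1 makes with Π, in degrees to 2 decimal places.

sin θ = |n·v| / (|n||v|) = |9| / (√45 · √27) = 0.25820.
θ ≈ 14.96°.

14.96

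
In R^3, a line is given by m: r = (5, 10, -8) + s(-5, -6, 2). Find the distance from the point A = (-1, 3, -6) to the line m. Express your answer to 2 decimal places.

0.37

Taking (5, 10, -8) on m with direction v = (-5, -6, 2): w = A − (5, 10, -8) = (-6, -7, 2), and w × v = (-2, 2, 1).
Distance = |w × v| / |v| = √9 / √65 ≈ 0.37.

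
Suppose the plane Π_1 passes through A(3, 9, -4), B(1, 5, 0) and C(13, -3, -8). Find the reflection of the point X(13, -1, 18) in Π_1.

AB = (-2, -4, 4), AC = (10, -12, -4); a normal to Π_1 is AB × AC = (64, 32, 64).
Using A: Π_1 has equation 64x + 32y + 64z = 224.
λ = (n·X − d)/|n|² = (1952 − 224)/9216 = 3/16.
Reflection = X − 2λn = (13, -1, 18) − (3/8)·(64, 32, 64) = (-11, -13, -6).

(-11, -13, -6)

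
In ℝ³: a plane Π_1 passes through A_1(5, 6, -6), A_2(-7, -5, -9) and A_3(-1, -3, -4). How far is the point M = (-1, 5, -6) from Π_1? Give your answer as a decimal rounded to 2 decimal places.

3.27

A_1A_2 = (-12, -11, -3), A_1A_3 = (-6, -9, 2); a normal to Π_1 is A_1A_2 × A_1A_3 = (-49, 42, 42).
Using A_1: Π_1 has equation -49x + 42y + 42z = -245.
n·M − d = (-49)·(-1) + (42)·(5) + (42)·(-6) − (-245) = 252; |n| = √5929.
Distance = |252| / √5929 = 252/√5929 ≈ 3.27.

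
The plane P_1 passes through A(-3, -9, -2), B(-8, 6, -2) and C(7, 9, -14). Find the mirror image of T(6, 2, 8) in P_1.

(-12, -4, -16)

AB = (-5, 15, 0), AC = (10, 18, -12); a normal to P_1 is AB × AC = (-180, -60, -240).
Using A: P_1 has equation -180x - 60y - 240z = 1560.
λ = (n·T − d)/|n|² = (-3120 − 1560)/93600 = -1/20.
Reflection = T − 2λn = (6, 2, 8) − (-1/10)·(-180, -60, -240) = (-12, -4, -16).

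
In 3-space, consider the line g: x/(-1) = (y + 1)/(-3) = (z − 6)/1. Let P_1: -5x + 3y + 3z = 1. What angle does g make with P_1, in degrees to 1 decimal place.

g has direction (-1, -3, 1) through (0, -1, 6).
sin θ = |n·v| / (|n||v|) = |-1| / (√43 · √11) = 0.04598.
θ ≈ 2.6°.

2.6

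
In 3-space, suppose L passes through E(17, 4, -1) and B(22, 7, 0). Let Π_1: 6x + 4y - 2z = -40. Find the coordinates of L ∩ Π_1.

(-3, -8, -5)

A direction vector for L is B − E = (5, 3, 1).
Substitute r = (17, 4, -1) + t(5, 3, 1) into the plane: 120 + 40t = -40, so t = -4.
Intersection: (17, 4, -1) + (-4)·(5, 3, 1) = (-3, -8, -5).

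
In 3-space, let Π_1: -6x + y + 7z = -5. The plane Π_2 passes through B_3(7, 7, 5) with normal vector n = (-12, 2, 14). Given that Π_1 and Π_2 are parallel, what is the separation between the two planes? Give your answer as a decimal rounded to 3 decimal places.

0.539

Π_2: n·r = n·B_3 gives -12x + 2y + 14z = 0.
Rescale Π_2 by 1/2: -6x + y + 7z = 0. Then distance = |-5 − 0| / √86 ≈ 0.539.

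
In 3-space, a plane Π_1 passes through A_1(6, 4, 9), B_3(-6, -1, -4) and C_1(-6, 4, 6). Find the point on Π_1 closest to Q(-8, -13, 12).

A_1B_3 = (-12, -5, -13), A_1C_1 = (-12, 0, -3); a normal to Π_1 is A_1B_3 × A_1C_1 = (15, 120, -60).
Using A_1: Π_1 has equation 15x + 120y - 60z = 30.
Foot = Q − λn with λ = (n·Q − d)/|n|² = (-2400 − 30)/18225 = -2/15.
Foot = (-8, -13, 12) − (-2/15)·(15, 120, -60) = (-6, 3, 4).

(-6, 3, 4)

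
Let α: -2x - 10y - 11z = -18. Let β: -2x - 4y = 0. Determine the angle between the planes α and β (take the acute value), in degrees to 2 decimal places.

49.01

cos θ = |n₁·n₂| / (|n₁||n₂|) = |44| / (√225 · √20).
θ = arccos(0.65591) ≈ 49.01°.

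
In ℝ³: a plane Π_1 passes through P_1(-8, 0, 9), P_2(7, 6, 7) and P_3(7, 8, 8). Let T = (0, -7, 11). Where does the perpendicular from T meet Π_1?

(-2, -4, 5)

P_1P_2 = (15, 6, -2), P_1P_3 = (15, 8, -1); a normal to Π_1 is P_1P_2 × P_1P_3 = (10, -15, 30).
Using P_1: Π_1 has equation 10x - 15y + 30z = 190.
Foot = T − λn with λ = (n·T − d)/|n|² = (435 − 190)/1225 = 1/5.
Foot = (0, -7, 11) − (1/5)·(10, -15, 30) = (-2, -4, 5).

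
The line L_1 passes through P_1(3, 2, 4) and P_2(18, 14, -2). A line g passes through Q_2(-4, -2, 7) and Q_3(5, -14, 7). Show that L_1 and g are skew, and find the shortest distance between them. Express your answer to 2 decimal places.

A direction vector for L_1 is P_2 − P_1 = (15, 12, -6).
A direction vector for g is Q_3 − Q_2 = (9, -12, 0).
Common perpendicular direction n = (15, 12, -6) × (9, -12, 0) = (-72, -54, -288).
With w = (-4, -2, 7) − (3, 2, 4) = (-7, -4, 3), w · n = -144.
Since n ≠ 0 the lines are not parallel, and w · n = -144 ≠ 0 so they do not intersect; hence they are skew.
Distance = |w · n| / |n| = |-144| / √91044 ≈ 0.48.

0.48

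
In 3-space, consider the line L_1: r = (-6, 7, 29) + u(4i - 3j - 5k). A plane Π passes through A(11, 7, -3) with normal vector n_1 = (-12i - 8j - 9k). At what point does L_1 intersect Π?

(10, -5, 9)

Π: n_1·r = n_1·A gives -12x - 8y - 9z = -161.
Substitute r = (-6, 7, 29) + t(4, -3, -5) into the plane: -245 + 21t = -161, so t = 4.
Intersection: (-6, 7, 29) + 4·(4, -3, -5) = (10, -5, 9).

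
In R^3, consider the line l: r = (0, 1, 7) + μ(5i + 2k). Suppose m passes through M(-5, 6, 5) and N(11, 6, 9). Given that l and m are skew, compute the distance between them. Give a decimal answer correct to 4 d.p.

A direction vector for m is N − M = (16, 0, 4).
Common perpendicular direction n = (5, 0, 2) × (16, 0, 4) = (0, 12, 0).
With w = (-5, 6, 5) − (0, 1, 7) = (-5, 5, -2), w · n = 60.
Distance = |w · n| / |n| = |60| / √144 ≈ 5.0000.

5.0000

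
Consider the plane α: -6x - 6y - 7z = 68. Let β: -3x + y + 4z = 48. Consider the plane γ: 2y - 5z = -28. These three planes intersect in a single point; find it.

Solving the 3×3 linear system -6x - 6y - 7z = 68, -3x + y + 4z = 48, 2y - 5z = -28 (e.g. by elimination or Cramer's rule, determinant = 210) gives (-12, -4, 4).

(-12, -4, 4)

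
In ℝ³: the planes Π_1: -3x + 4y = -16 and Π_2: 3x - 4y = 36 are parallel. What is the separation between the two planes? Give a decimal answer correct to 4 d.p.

4.0000

Rescale Π_2 by 1/(-1): -3x + 4y = -36. Then distance = |-16 − (-36)| / √25 ≈ 4.0000.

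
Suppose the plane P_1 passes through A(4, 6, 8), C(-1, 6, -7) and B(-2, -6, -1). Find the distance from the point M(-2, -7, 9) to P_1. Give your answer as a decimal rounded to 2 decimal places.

AC = (-5, 0, -15), AB = (-6, -12, -9); a normal to P_1 is AC × AB = (-180, 45, 60).
Using A: P_1 has equation -180x + 45y + 60z = 30.
n·M − d = (-180)·(-2) + (45)·(-7) + (60)·(9) − 30 = 555; |n| = √38025.
Distance = |555| / √38025 = 555/√38025 ≈ 2.85.

2.85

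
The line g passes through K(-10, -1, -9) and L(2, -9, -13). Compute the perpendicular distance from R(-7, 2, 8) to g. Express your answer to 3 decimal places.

A direction vector for g is L − K = (12, -8, -4).
Taking (-10, -1, -9) on g with direction v = (12, -8, -4): w = R − (-10, -1, -9) = (3, 3, 17), and w × v = (124, 216, -60).
Distance = |w × v| / |v| = √65632 / √224 ≈ 17.117.

17.117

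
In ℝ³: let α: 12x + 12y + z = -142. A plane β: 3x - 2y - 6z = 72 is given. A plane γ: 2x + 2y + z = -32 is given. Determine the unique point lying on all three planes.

Solving the 3×3 linear system 12x + 12y + z = -142, 3x - 2y - 6z = 72, 2x + 2y + z = -32 (e.g. by elimination or Cramer's rule, determinant = -50) gives (-2, -9, -10).

(-2, -9, -10)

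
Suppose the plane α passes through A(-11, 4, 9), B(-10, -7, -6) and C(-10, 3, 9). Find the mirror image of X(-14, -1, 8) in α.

AB = (1, -11, -15), AC = (1, -1, 0); a normal to α is AB × AC = (-15, -15, 10).
Using A: α has equation -15x - 15y + 10z = 195.
λ = (n·X − d)/|n|² = (305 − 195)/550 = 1/5.
Reflection = X − 2λn = (-14, -1, 8) − (2/5)·(-15, -15, 10) = (-8, 5, 4).

(-8, 5, 4)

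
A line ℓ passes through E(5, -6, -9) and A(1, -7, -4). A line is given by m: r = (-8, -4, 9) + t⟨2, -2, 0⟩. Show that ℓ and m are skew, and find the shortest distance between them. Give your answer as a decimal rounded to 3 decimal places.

4.041

A direction vector for ℓ is A − E = (-4, -1, 5).
Common perpendicular direction n = (-4, -1, 5) × (2, -2, 0) = (10, 10, 10).
With w = (-8, -4, 9) − (5, -6, -9) = (-13, 2, 18), w · n = 70.
Since n ≠ 0 the lines are not parallel, and w · n = 70 ≠ 0 so they do not intersect; hence they are skew.
Distance = |w · n| / |n| = |70| / √300 ≈ 4.041.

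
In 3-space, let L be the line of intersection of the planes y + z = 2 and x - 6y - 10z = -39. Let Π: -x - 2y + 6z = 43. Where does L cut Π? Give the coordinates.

Direction of L: (0, 1, 1) × (1, -6, -10) = (-4, 1, -1).
A point on L: solving the two plane equations with x = 1 gives (1, -5, 7).
Substitute r = (1, -5, 7) + t(-4, 1, -1) into the plane: 51 + (-4)t = 43, so t = 2.
Intersection: (1, -5, 7) + 2·(-4, 1, -1) = (-7, -3, 5).

(-7, -3, 5)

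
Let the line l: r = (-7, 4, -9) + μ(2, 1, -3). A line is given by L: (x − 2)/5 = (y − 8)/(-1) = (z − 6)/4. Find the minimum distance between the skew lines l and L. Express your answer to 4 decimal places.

L has direction (5, -1, 4) through (2, 8, 6).
Common perpendicular direction n = (2, 1, -3) × (5, -1, 4) = (1, -23, -7).
With w = (2, 8, 6) − (-7, 4, -9) = (9, 4, 15), w · n = -188.
Distance = |w · n| / |n| = |-188| / √579 ≈ 7.8130.

7.8130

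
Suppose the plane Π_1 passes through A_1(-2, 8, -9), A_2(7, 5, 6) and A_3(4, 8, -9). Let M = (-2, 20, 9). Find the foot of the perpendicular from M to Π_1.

(-2, 5, 6)

A_1A_2 = (9, -3, 15), A_1A_3 = (6, 0, 0); a normal to Π_1 is A_1A_2 × A_1A_3 = (0, 90, 18).
Using A_1: Π_1 has equation 90y + 18z = 558.
Foot = M − λn with λ = (n·M − d)/|n|² = (1962 − 558)/8424 = 1/6.
Foot = (-2, 20, 9) − (1/6)·(0, 90, 18) = (-2, 5, 6).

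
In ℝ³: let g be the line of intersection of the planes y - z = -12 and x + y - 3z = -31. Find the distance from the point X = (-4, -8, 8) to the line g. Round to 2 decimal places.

3.32

Direction of g: (0, 1, -1) × (1, 1, -3) = (-2, -1, -1).
A point on g: solving the two plane equations with x = -1 gives (-1, -3, 9).
Taking (-1, -3, 9) on g with direction v = (-2, -1, -1): w = X − (-1, -3, 9) = (-3, -5, -1), and w × v = (4, -1, -7).
Distance = |w × v| / |v| = √66 / √6 ≈ 3.32.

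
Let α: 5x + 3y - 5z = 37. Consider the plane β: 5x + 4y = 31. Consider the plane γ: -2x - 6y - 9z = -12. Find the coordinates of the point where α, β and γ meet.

(3, 4, -2)

Solving the 3×3 linear system 5x + 3y - 5z = 37, 5x + 4y = 31, -2x - 6y - 9z = -12 (e.g. by elimination or Cramer's rule, determinant = 65) gives (3, 4, -2).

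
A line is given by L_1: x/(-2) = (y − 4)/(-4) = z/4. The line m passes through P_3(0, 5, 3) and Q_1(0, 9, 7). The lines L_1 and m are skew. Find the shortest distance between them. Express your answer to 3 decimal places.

L_1 has direction (-2, -4, 4) through (0, 4, 0).
A direction vector for m is Q_1 − P_3 = (0, 4, 4).
Common perpendicular direction n = (-2, -4, 4) × (0, 4, 4) = (-32, 8, -8).
With w = (0, 5, 3) − (0, 4, 0) = (0, 1, 3), w · n = -16.
Distance = |w · n| / |n| = |-16| / √1152 ≈ 0.471.

0.471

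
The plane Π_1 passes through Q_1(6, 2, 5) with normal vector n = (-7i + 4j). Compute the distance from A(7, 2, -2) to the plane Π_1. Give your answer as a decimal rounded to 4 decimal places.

Π_1: n·r = n·Q_1 gives -7x + 4y = -34.
n·A − d = (-7)·(7) + (4)·(2) + (0)·(-2) − (-34) = -7; |n| = √65.
Distance = |-7| / √65 = 7/√65 ≈ 0.8682.

0.8682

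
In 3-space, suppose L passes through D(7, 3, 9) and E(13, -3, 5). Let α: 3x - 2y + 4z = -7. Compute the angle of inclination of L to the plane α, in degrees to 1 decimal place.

16.1

A direction vector for L is E − D = (6, -6, -4).
sin θ = |n·v| / (|n||v|) = |14| / (√29 · √88) = 0.27713.
θ ≈ 16.1°.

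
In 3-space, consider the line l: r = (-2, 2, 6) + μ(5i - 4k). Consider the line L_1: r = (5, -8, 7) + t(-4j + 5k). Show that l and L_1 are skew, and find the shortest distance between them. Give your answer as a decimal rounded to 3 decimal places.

3.297

Common perpendicular direction n = (5, 0, -4) × (0, -4, 5) = (-16, -25, -20).
With w = (5, -8, 7) − (-2, 2, 6) = (7, -10, 1), w · n = 118.
Since n ≠ 0 the lines are not parallel, and w · n = 118 ≠ 0 so they do not intersect; hence they are skew.
Distance = |w · n| / |n| = |118| / √1281 ≈ 3.297.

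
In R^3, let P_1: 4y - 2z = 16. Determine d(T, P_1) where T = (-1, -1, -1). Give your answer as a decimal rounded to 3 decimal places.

n·T − d = (0)·(-1) + (4)·(-1) + (-2)·(-1) − 16 = -18; |n| = √20.
Distance = |-18| / √20 = 18/√20 ≈ 4.025.

4.025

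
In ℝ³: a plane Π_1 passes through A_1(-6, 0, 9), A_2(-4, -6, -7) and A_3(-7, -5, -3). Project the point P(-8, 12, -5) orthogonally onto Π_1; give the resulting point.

A_1A_2 = (2, -6, -16), A_1A_3 = (-1, -5, -12); a normal to Π_1 is A_1A_2 × A_1A_3 = (-8, 40, -16).
Using A_1: Π_1 has equation -8x + 40y - 16z = -96.
Foot = P − λn with λ = (n·P − d)/|n|² = (624 − (-96))/1920 = 3/8.
Foot = (-8, 12, -5) − (3/8)·(-8, 40, -16) = (-5, -3, 1).

(-5, -3, 1)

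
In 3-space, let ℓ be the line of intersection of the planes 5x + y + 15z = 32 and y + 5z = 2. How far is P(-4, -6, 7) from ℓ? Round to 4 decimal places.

Direction of ℓ: (5, 1, 15) × (0, 1, 5) = (-10, -25, 5).
A point on ℓ: solving the two plane equations with x = 2 gives (2, -8, 2).
Taking (2, -8, 2) on ℓ with direction v = (-10, -25, 5): w = P − (2, -8, 2) = (-6, 2, 5), and w × v = (135, -20, 170).
Distance = |w × v| / |v| = √47525 / √750 ≈ 7.9603.

7.9603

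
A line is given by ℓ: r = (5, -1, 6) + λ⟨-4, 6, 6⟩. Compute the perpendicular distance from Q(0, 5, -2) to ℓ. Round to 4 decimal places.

Taking (5, -1, 6) on ℓ with direction v = (-4, 6, 6): w = Q − (5, -1, 6) = (-5, 6, -8), and w × v = (84, 62, -6).
Distance = |w × v| / |v| = √10936 / √88 ≈ 11.1478.

11.1478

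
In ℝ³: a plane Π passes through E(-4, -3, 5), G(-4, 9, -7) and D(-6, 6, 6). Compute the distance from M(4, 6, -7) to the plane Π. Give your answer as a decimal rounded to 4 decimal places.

7.1207

EG = (0, 12, -12), ED = (-2, 9, 1); a normal to Π is EG × ED = (120, 24, 24).
Using E: Π has equation 120x + 24y + 24z = -432.
n·M − d = (120)·(4) + (24)·(6) + (24)·(-7) − (-432) = 888; |n| = √15552.
Distance = |888| / √15552 = 888/√15552 ≈ 7.1207.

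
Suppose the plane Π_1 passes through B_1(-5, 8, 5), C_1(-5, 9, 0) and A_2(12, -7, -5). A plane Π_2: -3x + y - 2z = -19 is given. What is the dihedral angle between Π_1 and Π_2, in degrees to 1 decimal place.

B_1C_1 = (0, 1, -5), B_1A_2 = (17, -15, -10); a normal to Π_1 is B_1C_1 × B_1A_2 = (-85, -85, -17).
Using B_1: Π_1 has equation -85x - 85y - 17z = -340.
cos θ = |n₁·n₂| / (|n₁||n₂|) = |204| / (√14739 · √14).
θ = arccos(0.44909) ≈ 63.3°.

63.3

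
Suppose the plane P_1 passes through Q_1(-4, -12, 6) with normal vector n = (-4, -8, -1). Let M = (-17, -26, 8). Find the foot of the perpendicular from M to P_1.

P_1: n·r = n·Q_1 gives -4x - 8y - z = 106.
Foot = M − λn with λ = (n·M − d)/|n|² = (268 − 106)/81 = 2.
Foot = (-17, -26, 8) − 2·(-4, -8, -1) = (-9, -10, 10).

(-9, -10, 10)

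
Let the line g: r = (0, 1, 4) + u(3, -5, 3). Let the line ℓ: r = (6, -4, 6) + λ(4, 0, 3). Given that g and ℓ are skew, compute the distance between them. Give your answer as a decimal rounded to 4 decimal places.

Common perpendicular direction n = (3, -5, 3) × (4, 0, 3) = (-15, 3, 20).
With w = (6, -4, 6) − (0, 1, 4) = (6, -5, 2), w · n = -65.
Distance = |w · n| / |n| = |-65| / √634 ≈ 2.5815.

2.5815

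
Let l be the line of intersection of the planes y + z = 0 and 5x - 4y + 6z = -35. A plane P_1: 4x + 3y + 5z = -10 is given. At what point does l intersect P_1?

Direction of l: (0, 1, 1) × (5, -4, 6) = (10, 5, -5).
A point on l: solving the two plane equations with x = 15 gives (15, 11, -11).
Substitute r = (15, 11, -11) + t(10, 5, -5) into the plane: 38 + 30t = -10, so t = -8/5.
Intersection: (15, 11, -11) + (-8/5)·(10, 5, -5) = (-1, 3, -3).

(-1, 3, -3)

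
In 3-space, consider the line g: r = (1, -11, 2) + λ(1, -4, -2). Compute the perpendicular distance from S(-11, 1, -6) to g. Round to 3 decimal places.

16.119

Taking (1, -11, 2) on g with direction v = (1, -4, -2): w = S − (1, -11, 2) = (-12, 12, -8), and w × v = (-56, -32, 36).
Distance = |w × v| / |v| = √5456 / √21 ≈ 16.119.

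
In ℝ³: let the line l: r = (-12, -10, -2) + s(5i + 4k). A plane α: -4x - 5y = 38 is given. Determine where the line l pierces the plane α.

(3, -10, 10)

Substitute r = (-12, -10, -2) + t(5, 0, 4) into the plane: 98 + (-20)t = 38, so t = 3.
Intersection: (-12, -10, -2) + 3·(5, 0, 4) = (3, -10, 10).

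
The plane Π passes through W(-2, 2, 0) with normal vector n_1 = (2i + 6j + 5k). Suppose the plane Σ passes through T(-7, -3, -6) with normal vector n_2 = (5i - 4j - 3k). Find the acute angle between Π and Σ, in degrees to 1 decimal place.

59.4

Π: n_1·r = n_1·W gives 2x + 6y + 5z = 8.
Σ: n_2·r = n_2·T gives 5x - 4y - 3z = -5.
cos θ = |n₁·n₂| / (|n₁||n₂|) = |-29| / (√65 · √50).
θ = arccos(0.50869) ≈ 59.4°.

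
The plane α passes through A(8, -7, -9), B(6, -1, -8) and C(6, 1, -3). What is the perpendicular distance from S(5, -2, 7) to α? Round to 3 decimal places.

3.267

AB = (-2, 6, 1), AC = (-2, 8, 6); a normal to α is AB × AC = (28, 10, -4).
Using A: α has equation 28x + 10y - 4z = 190.
n·S − d = (28)·(5) + (10)·(-2) + (-4)·(7) − 190 = -98; |n| = √900.
Distance = |-98| / √900 = 98/√900 ≈ 3.267.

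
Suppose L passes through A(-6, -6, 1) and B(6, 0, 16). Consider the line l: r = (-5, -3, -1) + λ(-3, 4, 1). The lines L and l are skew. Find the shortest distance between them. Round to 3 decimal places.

3.480

A direction vector for L is B − A = (12, 6, 15).
Common perpendicular direction n = (12, 6, 15) × (-3, 4, 1) = (-54, -57, 66).
With w = (-5, -3, -1) − (-6, -6, 1) = (1, 3, -2), w · n = -357.
Distance = |w · n| / |n| = |-357| / √10521 ≈ 3.480.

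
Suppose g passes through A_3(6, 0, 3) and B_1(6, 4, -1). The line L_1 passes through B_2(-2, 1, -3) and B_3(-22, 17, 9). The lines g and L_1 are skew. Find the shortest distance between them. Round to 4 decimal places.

8.1408

A direction vector for g is B_1 − A_3 = (0, 4, -4).
A direction vector for L_1 is B_3 − B_2 = (-20, 16, 12).
Common perpendicular direction n = (0, 4, -4) × (-20, 16, 12) = (112, 80, 80).
With w = (-2, 1, -3) − (6, 0, 3) = (-8, 1, -6), w · n = -1296.
Distance = |w · n| / |n| = |-1296| / √25344 ≈ 8.1408.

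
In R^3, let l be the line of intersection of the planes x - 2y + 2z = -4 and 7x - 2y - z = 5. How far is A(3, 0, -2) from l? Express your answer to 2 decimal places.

Direction of l: (1, -2, 2) × (7, -2, -1) = (6, 15, 12).
A point on l: solving the two plane equations with x = 0 gives (0, -1, -3).
Taking (0, -1, -3) on l with direction v = (6, 15, 12): w = A − (0, -1, -3) = (3, 1, 1), and w × v = (-3, -30, 39).
Distance = |w × v| / |v| = √2430 / √405 ≈ 2.45.

2.45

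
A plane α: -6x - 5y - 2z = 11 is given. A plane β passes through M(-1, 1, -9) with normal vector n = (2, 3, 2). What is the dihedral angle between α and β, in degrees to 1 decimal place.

β: n·r = n·M gives 2x + 3y + 2z = -17.
cos θ = |n₁·n₂| / (|n₁||n₂|) = |-31| / (√65 · √17).
θ = arccos(0.93257) ≈ 21.2°.

21.2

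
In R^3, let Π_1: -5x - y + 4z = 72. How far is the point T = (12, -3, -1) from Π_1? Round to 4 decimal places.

n·T − d = (-5)·(12) + (-1)·(-3) + (4)·(-1) − 72 = -133; |n| = √42.
Distance = |-133| / √42 = 133/√42 ≈ 20.5223.

20.5223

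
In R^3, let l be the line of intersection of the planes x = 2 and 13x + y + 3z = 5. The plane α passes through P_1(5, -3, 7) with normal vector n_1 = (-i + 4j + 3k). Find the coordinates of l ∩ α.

Direction of l: (1, 0, 0) × (13, 1, 3) = (0, -3, 1).
A point on l: solving the two plane equations with y = 3 gives (2, 3, -8).
α: n_1·r = n_1·P_1 gives -x + 4y + 3z = 4.
Substitute r = (2, 3, -8) + t(0, -3, 1) into the plane: -14 + (-9)t = 4, so t = -2.
Intersection: (2, 3, -8) + (-2)·(0, -3, 1) = (2, 9, -10).

(2, 9, -10)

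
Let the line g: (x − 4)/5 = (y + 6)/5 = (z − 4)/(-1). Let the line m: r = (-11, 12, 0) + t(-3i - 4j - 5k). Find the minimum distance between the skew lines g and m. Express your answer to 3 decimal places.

23.609

g has direction (5, 5, -1) through (4, -6, 4).
Common perpendicular direction n = (5, 5, -1) × (-3, -4, -5) = (-29, 28, -5).
With w = (-11, 12, 0) − (4, -6, 4) = (-15, 18, -4), w · n = 959.
Distance = |w · n| / |n| = |959| / √1650 ≈ 23.609.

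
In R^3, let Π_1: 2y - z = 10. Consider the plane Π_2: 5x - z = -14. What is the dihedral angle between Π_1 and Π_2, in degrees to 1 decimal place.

85.0

cos θ = |n₁·n₂| / (|n₁||n₂|) = |1| / (√5 · √26).
θ = arccos(0.08771) ≈ 85.0°.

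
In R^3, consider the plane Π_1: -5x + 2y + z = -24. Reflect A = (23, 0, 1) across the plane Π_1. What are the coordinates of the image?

λ = (n·A − d)/|n|² = (-114 − (-24))/30 = -3.
Reflection = A − 2λn = (23, 0, 1) − (-6)·(-5, 2, 1) = (-7, 12, 7).

(-7, 12, 7)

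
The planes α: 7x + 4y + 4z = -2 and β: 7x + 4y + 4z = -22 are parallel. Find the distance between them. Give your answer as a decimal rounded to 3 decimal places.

2.222

Same normal n = (7, 4, 4) with |n| = √81; distance = |-2 − (-22)| / |n| = 20/√81 ≈ 2.222.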